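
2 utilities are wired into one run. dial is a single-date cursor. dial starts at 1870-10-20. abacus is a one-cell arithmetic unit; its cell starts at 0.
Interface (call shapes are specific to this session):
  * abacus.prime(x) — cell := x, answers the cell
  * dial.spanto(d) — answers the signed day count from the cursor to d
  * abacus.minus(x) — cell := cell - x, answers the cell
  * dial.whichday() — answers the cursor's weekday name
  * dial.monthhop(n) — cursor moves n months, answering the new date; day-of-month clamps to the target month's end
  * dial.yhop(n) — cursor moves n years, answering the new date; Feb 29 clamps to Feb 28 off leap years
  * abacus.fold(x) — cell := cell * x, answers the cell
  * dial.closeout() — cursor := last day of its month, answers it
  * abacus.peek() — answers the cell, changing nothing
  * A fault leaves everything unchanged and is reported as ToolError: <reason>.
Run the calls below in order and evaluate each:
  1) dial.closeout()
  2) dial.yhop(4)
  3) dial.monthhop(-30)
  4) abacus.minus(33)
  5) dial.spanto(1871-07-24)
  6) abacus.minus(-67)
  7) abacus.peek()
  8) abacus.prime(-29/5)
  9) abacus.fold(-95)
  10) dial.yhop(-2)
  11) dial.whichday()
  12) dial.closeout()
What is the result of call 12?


Invoking dial.closeout(), which returns 1870-10-31.
I try dial.yhop using 4, and observe 1874-10-31.
Using dial.monthhop using -30, → 1872-04-30.
I use abacus.minus using 33, — result: -33.
I try dial.spanto using 1871-07-24, — result: -281.
Calling abacus.minus using -67, → 34.
Calling abacus.peek(), yielding 34.
Using abacus.prime using -29/5, giving -29/5.
I invoke abacus.fold using -95: 551.
Calling dial.yhop using -2: 1870-04-30.
Next I call dial.whichday: Saturday.
I run dial.closeout(), and see 1870-04-30.

Answer: 1870-04-30


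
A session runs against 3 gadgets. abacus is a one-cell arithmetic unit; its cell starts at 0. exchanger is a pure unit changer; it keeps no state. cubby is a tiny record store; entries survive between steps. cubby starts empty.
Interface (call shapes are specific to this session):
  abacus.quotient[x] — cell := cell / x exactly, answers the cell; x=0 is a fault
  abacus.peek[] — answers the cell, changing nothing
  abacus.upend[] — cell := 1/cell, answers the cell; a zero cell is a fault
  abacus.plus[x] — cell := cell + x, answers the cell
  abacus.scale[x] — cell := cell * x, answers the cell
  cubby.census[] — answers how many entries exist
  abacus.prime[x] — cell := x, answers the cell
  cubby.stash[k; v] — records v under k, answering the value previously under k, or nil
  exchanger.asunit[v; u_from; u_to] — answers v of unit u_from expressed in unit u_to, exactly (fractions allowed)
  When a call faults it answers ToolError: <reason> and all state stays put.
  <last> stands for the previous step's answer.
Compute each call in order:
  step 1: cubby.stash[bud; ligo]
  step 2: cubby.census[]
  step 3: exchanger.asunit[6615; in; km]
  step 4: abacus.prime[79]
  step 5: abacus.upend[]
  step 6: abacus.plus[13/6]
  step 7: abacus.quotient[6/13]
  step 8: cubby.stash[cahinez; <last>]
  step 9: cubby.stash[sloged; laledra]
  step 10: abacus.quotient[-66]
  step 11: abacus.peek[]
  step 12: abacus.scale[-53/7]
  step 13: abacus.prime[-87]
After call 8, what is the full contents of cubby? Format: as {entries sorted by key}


Answer: {bud=ligo, cahinez=13429/2844}

Derivation:
Step: cubby.stash[k: bud; v: ligo]
Result: nil
Step: cubby.census[]
Result: 1
Step: exchanger.asunit[v: 6615; u_from: in; u_to: km]
Result: 168021/1000000
Step: abacus.prime[x: 79]
Result: 79
Step: abacus.upend[]
Result: 1/79
Step: abacus.plus[x: 13/6]
Result: 1033/474
Step: abacus.quotient[x: 6/13]
Result: 13429/2844
Step: cubby.stash[k: cahinez; v: <last>]
Result: nil
Step: cubby.stash[k: sloged; v: laledra]
Result: nil
Step: abacus.quotient[x: -66]
Result: -13429/187704
Step: abacus.peek[]
Result: -13429/187704
Step: abacus.scale[x: -53/7]
Result: 711737/1313928
Step: abacus.prime[x: -87]
Result: -87


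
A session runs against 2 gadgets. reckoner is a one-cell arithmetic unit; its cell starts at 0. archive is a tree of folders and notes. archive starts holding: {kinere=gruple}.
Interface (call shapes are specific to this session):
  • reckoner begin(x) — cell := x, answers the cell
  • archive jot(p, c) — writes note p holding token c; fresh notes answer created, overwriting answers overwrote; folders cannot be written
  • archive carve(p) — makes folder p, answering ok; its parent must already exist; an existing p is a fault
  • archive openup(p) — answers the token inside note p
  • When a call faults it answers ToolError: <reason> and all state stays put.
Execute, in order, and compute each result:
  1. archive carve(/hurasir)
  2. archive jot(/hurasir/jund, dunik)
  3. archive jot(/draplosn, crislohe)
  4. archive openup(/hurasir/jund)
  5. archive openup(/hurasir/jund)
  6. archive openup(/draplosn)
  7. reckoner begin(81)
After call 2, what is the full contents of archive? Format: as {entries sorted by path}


Answer: {hurasir/, hurasir/jund=dunik, kinere=gruple}

Derivation:
CALL archive carve[p: /hurasir]
RET  ok
CALL archive jot[p: /hurasir/jund; c: dunik]
RET  created
CALL archive jot[p: /draplosn; c: crislohe]
RET  created
CALL archive openup[p: /hurasir/jund]
RET  dunik
CALL archive openup[p: /hurasir/jund]
RET  dunik
CALL archive openup[p: /draplosn]
RET  crislohe
CALL reckoner begin[x: 81]
RET  81


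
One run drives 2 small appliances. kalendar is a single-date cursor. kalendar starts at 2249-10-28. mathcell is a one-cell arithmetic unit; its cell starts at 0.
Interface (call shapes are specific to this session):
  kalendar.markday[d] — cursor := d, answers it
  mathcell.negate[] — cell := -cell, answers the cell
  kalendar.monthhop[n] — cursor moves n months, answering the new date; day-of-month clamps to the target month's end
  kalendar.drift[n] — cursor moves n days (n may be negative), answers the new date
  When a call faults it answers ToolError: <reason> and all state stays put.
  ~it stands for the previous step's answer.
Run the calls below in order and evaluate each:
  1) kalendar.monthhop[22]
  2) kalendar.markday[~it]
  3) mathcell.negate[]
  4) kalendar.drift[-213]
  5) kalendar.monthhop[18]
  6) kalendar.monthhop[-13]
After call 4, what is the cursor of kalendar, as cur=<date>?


Answer: cur=2251-01-27

Derivation:
! kalendar.monthhop(n='22') => 2251-08-28
! kalendar.markday(d='~it') => 2251-08-28
! mathcell.negate() => 0
! kalendar.drift(n='-213') => 2251-01-27
! kalendar.monthhop(n='18') => 2252-07-27
! kalendar.monthhop(n='-13') => 2251-06-27


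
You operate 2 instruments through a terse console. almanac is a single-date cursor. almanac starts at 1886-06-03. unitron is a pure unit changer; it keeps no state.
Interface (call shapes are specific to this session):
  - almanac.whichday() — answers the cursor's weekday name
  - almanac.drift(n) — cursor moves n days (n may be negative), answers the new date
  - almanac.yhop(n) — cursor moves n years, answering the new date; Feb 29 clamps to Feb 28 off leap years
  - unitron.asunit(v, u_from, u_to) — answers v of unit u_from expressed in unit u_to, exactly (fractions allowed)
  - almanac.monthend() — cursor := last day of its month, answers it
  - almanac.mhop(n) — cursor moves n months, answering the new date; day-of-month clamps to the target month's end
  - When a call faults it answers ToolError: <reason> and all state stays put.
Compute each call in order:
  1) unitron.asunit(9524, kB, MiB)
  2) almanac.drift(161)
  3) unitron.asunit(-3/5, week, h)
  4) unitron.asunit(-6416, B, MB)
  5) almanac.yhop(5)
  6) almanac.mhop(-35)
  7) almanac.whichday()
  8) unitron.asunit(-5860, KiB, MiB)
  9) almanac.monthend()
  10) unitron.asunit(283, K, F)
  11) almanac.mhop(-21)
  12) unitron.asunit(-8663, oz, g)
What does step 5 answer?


% unitron.asunit v='9524' u_from='kB' u_to='MiB'
[out] 297625/32768
% almanac.drift n='161'
[out] 1886-11-11
% unitron.asunit v='-3/5' u_from='week' u_to='h'
[out] -504/5
% unitron.asunit v='-6416' u_from='B' u_to='MB'
[out] -401/62500
% almanac.yhop n='5'
[out] 1891-11-11
% almanac.mhop n='-35'
[out] 1888-12-11
% almanac.whichday
[out] Tuesday
% unitron.asunit v='-5860' u_from='KiB' u_to='MiB'
[out] -1465/256
% almanac.monthend
[out] 1888-12-31
% unitron.asunit v='283' u_from='K' u_to='F'
[out] 4973/100
% almanac.mhop n='-21'
[out] 1887-03-31
% unitron.asunit v='-8663' u_from='oz' u_to='g'
[out] -392947070131/1600000

Answer: 1891-11-11


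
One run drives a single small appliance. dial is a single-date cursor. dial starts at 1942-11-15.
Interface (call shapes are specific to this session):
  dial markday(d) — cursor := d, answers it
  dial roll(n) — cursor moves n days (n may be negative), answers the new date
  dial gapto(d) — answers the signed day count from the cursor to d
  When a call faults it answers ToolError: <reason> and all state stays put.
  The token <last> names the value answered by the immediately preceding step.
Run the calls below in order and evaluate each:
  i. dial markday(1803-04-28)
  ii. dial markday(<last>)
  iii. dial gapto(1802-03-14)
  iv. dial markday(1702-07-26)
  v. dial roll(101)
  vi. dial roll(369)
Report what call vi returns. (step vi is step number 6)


Answer: 1703-11-08

Derivation:
Step: dial markday[d: 1803-04-28]
Result: 1803-04-28
Step: dial markday[d: <last>]
Result: 1803-04-28
Step: dial gapto[d: 1802-03-14]
Result: -410
Step: dial markday[d: 1702-07-26]
Result: 1702-07-26
Step: dial roll[n: 101]
Result: 1702-11-04
Step: dial roll[n: 369]
Result: 1703-11-08


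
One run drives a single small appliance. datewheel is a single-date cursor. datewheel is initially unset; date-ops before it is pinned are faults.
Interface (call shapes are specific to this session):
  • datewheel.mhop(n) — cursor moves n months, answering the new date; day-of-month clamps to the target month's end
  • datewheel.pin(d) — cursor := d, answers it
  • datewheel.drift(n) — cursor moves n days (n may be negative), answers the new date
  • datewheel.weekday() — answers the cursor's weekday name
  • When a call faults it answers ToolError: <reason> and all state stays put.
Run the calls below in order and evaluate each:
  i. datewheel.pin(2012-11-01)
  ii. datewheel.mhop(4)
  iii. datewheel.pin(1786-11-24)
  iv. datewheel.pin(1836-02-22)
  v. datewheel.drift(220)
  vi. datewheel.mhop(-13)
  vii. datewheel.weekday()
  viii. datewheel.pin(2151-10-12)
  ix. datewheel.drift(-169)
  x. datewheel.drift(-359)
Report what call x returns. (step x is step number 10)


Answer: 2150-05-02

Derivation:
;; datewheel.pin(d='2012-11-01') == 2012-11-01
;; datewheel.mhop(n='4') == 2013-03-01
;; datewheel.pin(d='1786-11-24') == 1786-11-24
;; datewheel.pin(d='1836-02-22') == 1836-02-22
;; datewheel.drift(n='220') == 1836-09-29
;; datewheel.mhop(n='-13') == 1835-08-29
;; datewheel.weekday() == Saturday
;; datewheel.pin(d='2151-10-12') == 2151-10-12
;; datewheel.drift(n='-169') == 2151-04-26
;; datewheel.drift(n='-359') == 2150-05-02


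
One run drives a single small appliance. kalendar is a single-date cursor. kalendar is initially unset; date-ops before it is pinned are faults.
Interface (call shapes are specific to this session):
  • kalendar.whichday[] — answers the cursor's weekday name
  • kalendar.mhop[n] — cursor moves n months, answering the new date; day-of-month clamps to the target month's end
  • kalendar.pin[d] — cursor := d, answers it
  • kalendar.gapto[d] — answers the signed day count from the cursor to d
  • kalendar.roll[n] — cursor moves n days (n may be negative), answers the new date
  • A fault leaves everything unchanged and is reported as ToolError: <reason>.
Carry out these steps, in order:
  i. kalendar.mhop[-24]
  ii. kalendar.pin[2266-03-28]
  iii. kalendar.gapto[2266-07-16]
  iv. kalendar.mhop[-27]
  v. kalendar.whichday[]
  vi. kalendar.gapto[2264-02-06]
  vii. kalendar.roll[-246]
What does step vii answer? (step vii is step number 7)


>>> mhop n→-24
= ToolError: no date set
>>> pin d→2266-03-28
= 2266-03-28
>>> gapto d→2266-07-16
= 110
>>> mhop n→-27
= 2263-12-28
>>> whichday
= Monday
>>> gapto d→2264-02-06
= 40
>>> roll n→-246
= 2263-04-26

Answer: 2263-04-26


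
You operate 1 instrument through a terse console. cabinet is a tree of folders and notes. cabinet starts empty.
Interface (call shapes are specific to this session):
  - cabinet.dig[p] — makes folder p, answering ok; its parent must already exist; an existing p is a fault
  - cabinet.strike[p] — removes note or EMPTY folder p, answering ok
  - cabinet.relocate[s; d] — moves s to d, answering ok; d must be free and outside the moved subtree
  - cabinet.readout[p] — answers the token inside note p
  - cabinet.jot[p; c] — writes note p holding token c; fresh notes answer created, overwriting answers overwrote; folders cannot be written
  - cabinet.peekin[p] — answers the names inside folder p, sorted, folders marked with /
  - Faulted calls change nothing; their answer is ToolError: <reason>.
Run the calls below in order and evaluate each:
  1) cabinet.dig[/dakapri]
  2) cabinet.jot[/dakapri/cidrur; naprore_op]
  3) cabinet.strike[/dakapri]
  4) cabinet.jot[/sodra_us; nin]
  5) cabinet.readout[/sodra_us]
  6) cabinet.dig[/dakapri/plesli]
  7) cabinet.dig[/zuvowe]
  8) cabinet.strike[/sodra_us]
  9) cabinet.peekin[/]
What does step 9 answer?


Answer: [dakapri/, zuvowe/]

Derivation:
→ cabinet.dig(p→/dakapri)
← ok
→ cabinet.jot(p→/dakapri/cidrur, c→naprore_op)
← created
→ cabinet.strike(p→/dakapri)
← ToolError: not empty
→ cabinet.jot(p→/sodra_us, c→nin)
← created
→ cabinet.readout(p→/sodra_us)
← nin
→ cabinet.dig(p→/dakapri/plesli)
← ok
→ cabinet.dig(p→/zuvowe)
← ok
→ cabinet.strike(p→/sodra_us)
← ok
→ cabinet.peekin(p→/)
← [dakapri/, zuvowe/]


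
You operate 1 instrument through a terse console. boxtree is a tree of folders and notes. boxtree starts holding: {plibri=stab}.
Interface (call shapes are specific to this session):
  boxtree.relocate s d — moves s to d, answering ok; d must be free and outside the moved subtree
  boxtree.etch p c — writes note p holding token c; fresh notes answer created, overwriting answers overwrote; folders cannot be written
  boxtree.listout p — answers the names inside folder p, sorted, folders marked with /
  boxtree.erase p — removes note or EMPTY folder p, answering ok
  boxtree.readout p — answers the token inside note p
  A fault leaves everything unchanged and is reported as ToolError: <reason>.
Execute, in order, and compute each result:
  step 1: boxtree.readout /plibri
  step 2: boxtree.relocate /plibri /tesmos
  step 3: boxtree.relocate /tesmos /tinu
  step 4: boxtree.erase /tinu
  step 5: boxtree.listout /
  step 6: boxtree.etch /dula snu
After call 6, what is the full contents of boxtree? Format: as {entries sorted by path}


Calling boxtree.readout passing p: /plibri: stab.
Calling boxtree.relocate passing s: /plibri, d: /tesmos, yielding ok.
I call boxtree.relocate passing s: /tesmos, d: /tinu: ok.
Using boxtree.erase passing p: /tinu, and get ok.
Using boxtree.listout passing p: /, giving [].
Using boxtree.etch passing p: /dula, c: snu: created.

Answer: {dula=snu}


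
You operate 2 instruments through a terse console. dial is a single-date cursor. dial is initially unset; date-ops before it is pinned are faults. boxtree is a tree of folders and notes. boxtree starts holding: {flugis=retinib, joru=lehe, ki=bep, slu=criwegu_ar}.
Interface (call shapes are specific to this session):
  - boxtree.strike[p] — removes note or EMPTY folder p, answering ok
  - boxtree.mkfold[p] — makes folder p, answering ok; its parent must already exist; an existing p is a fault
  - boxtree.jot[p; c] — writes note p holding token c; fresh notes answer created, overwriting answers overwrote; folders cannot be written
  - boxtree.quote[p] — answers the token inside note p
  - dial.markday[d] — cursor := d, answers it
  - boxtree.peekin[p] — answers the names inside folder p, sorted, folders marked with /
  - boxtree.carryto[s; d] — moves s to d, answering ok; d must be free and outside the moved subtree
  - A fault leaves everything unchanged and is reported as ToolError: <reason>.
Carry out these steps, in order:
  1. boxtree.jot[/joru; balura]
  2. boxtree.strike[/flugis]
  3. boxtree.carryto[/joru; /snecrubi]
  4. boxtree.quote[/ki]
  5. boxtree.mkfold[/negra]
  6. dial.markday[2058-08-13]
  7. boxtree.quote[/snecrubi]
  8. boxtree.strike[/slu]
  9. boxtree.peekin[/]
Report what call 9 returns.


Answer: [ki, negra/, snecrubi]

Derivation:
Then boxtree.jot(p: /joru, c: balura), which returns overwrote.
Using boxtree.strike(p: /flugis), → ok.
Next I call boxtree.carryto(s: /joru, d: /snecrubi), and get ok.
I use boxtree.quote(p: /ki), → bep.
Next I call boxtree.mkfold(p: /negra), yielding ok.
Calling dial.markday(d: 2058-08-13), giving 2058-08-13.
Next I call boxtree.quote(p: /snecrubi), → balura.
Now I run boxtree.strike(p: /slu), and see ok.
I try boxtree.peekin(p: /): [ki, negra/, snecrubi].


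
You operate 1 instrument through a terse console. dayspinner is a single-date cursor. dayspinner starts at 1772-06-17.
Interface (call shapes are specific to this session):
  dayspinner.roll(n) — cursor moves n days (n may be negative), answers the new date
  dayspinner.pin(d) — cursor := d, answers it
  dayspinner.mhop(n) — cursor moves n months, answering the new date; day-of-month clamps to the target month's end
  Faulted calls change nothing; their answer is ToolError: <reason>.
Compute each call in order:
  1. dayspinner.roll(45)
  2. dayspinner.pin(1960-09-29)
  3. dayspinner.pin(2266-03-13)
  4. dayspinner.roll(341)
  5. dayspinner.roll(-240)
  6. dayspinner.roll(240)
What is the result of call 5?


! roll(n='45') == 1772-08-01
! pin(d='1960-09-29') == 1960-09-29
! pin(d='2266-03-13') == 2266-03-13
! roll(n='341') == 2267-02-17
! roll(n='-240') == 2266-06-22
! roll(n='240') == 2267-02-17

Answer: 2266-06-22


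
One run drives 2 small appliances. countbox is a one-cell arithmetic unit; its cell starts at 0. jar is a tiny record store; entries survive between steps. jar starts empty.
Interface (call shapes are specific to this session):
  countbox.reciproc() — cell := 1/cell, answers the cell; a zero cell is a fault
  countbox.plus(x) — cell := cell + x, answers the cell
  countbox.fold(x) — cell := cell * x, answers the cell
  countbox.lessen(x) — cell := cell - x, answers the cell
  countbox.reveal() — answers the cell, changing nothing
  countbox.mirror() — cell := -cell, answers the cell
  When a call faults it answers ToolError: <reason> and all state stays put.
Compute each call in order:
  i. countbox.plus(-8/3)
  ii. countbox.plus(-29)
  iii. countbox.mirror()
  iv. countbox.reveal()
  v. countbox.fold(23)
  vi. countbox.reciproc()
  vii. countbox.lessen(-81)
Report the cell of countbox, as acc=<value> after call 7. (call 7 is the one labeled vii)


// 1. plus(x='-8/3') : -8/3
// 2. plus(x='-29') : -95/3
// 3. mirror() : 95/3
// 4. reveal() : 95/3
// 5. fold(x='23') : 2185/3
// 6. reciproc() : 3/2185
// 7. lessen(x='-81') : 176988/2185

Answer: acc=176988/2185


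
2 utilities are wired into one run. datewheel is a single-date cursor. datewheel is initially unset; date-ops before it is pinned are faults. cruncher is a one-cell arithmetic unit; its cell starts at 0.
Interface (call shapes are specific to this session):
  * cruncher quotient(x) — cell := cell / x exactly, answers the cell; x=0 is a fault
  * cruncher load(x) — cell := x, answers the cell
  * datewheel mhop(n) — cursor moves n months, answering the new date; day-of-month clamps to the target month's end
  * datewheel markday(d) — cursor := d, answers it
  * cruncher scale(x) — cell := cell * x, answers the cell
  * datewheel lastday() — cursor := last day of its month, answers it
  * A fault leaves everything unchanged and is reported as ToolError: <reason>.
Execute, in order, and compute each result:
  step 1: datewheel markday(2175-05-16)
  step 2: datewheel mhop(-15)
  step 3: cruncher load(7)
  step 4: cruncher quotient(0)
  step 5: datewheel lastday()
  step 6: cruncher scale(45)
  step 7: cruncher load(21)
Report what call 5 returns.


I use datewheel markday(2175-05-16), and see 2175-05-16.
Now I run datewheel mhop(-15), and see 2174-02-16.
Using cruncher load(7), and see 7.
I try cruncher quotient(0), and observe ToolError: division by zero.
I call datewheel lastday, which returns 2174-02-28.
Calling cruncher scale(45), and see 315.
I try cruncher load(21), which returns 21.

Answer: 2174-02-28


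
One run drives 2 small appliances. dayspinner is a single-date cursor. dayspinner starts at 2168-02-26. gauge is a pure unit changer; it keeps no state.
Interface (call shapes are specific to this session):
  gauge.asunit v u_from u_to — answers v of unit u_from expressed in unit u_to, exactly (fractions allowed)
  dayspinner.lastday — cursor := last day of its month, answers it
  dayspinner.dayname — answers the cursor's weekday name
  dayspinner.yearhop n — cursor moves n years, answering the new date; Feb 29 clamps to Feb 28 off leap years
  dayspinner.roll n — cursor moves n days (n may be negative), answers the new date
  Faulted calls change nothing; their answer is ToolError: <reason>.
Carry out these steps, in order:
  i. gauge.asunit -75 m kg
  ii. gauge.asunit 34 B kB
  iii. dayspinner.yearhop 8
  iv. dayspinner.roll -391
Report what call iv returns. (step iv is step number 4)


I try gauge.asunit using v=-75, u_from=m, u_to=kg, giving ToolError: incompatible units.
I invoke gauge.asunit using v=34, u_from=B, u_to=kB, and get 17/500.
Next I call dayspinner.yearhop using n=8, which returns 2176-02-26.
Using dayspinner.roll using n=-391, yielding 2175-01-31.

Answer: 2175-01-31


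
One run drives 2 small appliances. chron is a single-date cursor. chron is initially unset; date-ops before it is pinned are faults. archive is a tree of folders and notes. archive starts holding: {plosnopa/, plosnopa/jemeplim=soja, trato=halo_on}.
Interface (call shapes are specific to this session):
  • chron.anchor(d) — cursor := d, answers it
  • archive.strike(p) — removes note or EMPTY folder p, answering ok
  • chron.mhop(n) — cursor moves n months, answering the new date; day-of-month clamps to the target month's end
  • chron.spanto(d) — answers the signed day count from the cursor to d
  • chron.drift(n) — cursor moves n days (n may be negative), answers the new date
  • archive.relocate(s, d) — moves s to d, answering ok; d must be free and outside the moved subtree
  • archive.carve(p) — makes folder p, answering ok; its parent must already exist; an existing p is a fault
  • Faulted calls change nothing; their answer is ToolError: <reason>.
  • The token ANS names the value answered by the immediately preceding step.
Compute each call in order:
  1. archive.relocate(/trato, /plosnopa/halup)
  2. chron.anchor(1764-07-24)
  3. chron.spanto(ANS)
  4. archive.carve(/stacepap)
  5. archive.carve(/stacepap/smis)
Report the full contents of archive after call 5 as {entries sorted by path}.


>>> archive.relocate s→/trato d→/plosnopa/halup
[out] ok
>>> chron.anchor d→1764-07-24
[out] 1764-07-24
>>> chron.spanto d→ANS
[out] 0
>>> archive.carve p→/stacepap
[out] ok
>>> archive.carve p→/stacepap/smis
[out] ok

Answer: {plosnopa/, plosnopa/halup=halo_on, plosnopa/jemeplim=soja, stacepap/, stacepap/smis/}


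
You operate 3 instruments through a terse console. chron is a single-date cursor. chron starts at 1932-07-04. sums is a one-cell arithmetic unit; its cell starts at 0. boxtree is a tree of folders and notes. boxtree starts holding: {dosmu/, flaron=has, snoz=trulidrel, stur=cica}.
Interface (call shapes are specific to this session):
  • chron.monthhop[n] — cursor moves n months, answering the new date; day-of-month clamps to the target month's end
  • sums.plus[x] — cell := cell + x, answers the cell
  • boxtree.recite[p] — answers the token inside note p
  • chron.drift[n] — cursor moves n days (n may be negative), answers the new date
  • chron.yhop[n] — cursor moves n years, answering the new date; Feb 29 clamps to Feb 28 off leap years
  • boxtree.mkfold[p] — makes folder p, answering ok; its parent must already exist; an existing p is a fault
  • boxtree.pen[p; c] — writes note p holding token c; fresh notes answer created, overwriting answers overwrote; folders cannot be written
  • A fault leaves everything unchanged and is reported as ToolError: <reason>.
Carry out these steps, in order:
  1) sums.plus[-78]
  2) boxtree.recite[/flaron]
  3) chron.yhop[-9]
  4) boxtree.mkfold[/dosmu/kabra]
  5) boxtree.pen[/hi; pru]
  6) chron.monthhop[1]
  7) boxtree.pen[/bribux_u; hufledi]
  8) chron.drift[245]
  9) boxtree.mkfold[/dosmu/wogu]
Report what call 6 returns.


Answer: 1923-08-04

Derivation:
-- 1. plus(x→-78) == -78
-- 2. recite(p→/flaron) == has
-- 3. yhop(n→-9) == 1923-07-04
-- 4. mkfold(p→/dosmu/kabra) == ok
-- 5. pen(p→/hi, c→pru) == created
-- 6. monthhop(n→1) == 1923-08-04
-- 7. pen(p→/bribux_u, c→hufledi) == created
-- 8. drift(n→245) == 1924-04-05
-- 9. mkfold(p→/dosmu/wogu) == ok


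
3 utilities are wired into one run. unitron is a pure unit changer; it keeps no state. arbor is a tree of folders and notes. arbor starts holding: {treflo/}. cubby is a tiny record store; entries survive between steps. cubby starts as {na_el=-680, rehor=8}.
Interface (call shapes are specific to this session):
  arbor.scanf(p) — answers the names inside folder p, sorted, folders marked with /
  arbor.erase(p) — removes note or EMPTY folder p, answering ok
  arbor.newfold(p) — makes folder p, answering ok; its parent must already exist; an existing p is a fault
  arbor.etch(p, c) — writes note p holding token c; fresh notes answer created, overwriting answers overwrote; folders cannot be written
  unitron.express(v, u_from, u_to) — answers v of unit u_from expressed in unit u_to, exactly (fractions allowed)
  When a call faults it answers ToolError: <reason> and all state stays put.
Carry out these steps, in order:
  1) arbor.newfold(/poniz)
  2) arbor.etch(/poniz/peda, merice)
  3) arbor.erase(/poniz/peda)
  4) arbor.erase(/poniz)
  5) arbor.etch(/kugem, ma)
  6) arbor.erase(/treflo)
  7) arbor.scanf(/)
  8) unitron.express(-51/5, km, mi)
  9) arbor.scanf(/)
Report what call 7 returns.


Answer: [kugem]

Derivation:
// 1. arbor.newfold(p=/poniz) -> ok
// 2. arbor.etch(p=/poniz/peda, c=merice) -> created
// 3. arbor.erase(p=/poniz/peda) -> ok
// 4. arbor.erase(p=/poniz) -> ok
// 5. arbor.etch(p=/kugem, c=ma) -> created
// 6. arbor.erase(p=/treflo) -> ok
// 7. arbor.scanf(p=/) -> [kugem]
// 8. unitron.express(v=-51/5, u_from=km, u_to=mi) -> -53125/8382
// 9. arbor.scanf(p=/) -> [kugem]


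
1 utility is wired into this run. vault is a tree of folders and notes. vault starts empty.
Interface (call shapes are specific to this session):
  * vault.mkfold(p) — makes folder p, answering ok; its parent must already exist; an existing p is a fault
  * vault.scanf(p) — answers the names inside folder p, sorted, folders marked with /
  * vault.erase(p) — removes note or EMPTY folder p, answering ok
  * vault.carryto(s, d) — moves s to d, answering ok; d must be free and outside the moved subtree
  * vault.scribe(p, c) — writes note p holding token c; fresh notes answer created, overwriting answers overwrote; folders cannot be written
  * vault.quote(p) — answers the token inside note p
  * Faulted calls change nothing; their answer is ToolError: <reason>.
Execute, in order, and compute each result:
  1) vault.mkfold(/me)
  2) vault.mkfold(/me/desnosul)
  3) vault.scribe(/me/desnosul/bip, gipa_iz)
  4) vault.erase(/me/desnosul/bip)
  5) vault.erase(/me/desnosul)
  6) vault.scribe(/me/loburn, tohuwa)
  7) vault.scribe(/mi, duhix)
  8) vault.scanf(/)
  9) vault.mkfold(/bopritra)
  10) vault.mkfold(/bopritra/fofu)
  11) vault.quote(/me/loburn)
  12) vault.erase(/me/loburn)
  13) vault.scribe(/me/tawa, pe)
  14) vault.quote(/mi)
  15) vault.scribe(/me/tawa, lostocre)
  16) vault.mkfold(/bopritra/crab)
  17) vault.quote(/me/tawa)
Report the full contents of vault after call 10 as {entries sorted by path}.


Answer: {bopritra/, bopritra/fofu/, me/, me/loburn=tohuwa, mi=duhix}

Derivation:
>>> vault.mkfold p='/me'
:: ok
>>> vault.mkfold p='/me/desnosul'
:: ok
>>> vault.scribe p='/me/desnosul/bip' c='gipa_iz'
:: created
>>> vault.erase p='/me/desnosul/bip'
:: ok
>>> vault.erase p='/me/desnosul'
:: ok
>>> vault.scribe p='/me/loburn' c='tohuwa'
:: created
>>> vault.scribe p='/mi' c='duhix'
:: created
>>> vault.scanf p='/'
:: [me/, mi]
>>> vault.mkfold p='/bopritra'
:: ok
>>> vault.mkfold p='/bopritra/fofu'
:: ok
>>> vault.quote p='/me/loburn'
:: tohuwa
>>> vault.erase p='/me/loburn'
:: ok
>>> vault.scribe p='/me/tawa' c='pe'
:: created
>>> vault.quote p='/mi'
:: duhix
>>> vault.scribe p='/me/tawa' c='lostocre'
:: overwrote
>>> vault.mkfold p='/bopritra/crab'
:: ok
>>> vault.quote p='/me/tawa'
:: lostocre


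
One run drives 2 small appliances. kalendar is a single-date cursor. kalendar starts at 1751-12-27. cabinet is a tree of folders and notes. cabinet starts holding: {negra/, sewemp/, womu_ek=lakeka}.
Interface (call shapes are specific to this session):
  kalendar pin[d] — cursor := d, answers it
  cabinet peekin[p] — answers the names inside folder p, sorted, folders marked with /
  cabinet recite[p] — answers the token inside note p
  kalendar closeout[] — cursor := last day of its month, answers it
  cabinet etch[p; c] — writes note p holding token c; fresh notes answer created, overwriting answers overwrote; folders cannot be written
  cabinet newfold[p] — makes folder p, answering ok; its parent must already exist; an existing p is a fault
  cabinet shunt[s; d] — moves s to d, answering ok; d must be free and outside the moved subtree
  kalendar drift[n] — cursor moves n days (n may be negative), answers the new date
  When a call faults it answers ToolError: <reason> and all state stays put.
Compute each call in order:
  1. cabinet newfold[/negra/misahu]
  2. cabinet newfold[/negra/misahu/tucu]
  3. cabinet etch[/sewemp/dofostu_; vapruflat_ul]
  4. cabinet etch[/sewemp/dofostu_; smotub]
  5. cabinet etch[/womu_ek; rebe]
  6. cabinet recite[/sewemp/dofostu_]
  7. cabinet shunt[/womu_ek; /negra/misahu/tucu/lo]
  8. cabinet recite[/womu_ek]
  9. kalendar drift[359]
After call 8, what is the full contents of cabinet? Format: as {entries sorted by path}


CALL cabinet newfold[p→/negra/misahu]
RET  ok
CALL cabinet newfold[p→/negra/misahu/tucu]
RET  ok
CALL cabinet etch[p→/sewemp/dofostu_; c→vapruflat_ul]
RET  created
CALL cabinet etch[p→/sewemp/dofostu_; c→smotub]
RET  overwrote
CALL cabinet etch[p→/womu_ek; c→rebe]
RET  overwrote
CALL cabinet recite[p→/sewemp/dofostu_]
RET  smotub
CALL cabinet shunt[s→/womu_ek; d→/negra/misahu/tucu/lo]
RET  ok
CALL cabinet recite[p→/womu_ek]
RET  ToolError: not found
CALL kalendar drift[n→359]
RET  1752-12-20

Answer: {negra/, negra/misahu/, negra/misahu/tucu/, negra/misahu/tucu/lo=rebe, sewemp/, sewemp/dofostu_=smotub}


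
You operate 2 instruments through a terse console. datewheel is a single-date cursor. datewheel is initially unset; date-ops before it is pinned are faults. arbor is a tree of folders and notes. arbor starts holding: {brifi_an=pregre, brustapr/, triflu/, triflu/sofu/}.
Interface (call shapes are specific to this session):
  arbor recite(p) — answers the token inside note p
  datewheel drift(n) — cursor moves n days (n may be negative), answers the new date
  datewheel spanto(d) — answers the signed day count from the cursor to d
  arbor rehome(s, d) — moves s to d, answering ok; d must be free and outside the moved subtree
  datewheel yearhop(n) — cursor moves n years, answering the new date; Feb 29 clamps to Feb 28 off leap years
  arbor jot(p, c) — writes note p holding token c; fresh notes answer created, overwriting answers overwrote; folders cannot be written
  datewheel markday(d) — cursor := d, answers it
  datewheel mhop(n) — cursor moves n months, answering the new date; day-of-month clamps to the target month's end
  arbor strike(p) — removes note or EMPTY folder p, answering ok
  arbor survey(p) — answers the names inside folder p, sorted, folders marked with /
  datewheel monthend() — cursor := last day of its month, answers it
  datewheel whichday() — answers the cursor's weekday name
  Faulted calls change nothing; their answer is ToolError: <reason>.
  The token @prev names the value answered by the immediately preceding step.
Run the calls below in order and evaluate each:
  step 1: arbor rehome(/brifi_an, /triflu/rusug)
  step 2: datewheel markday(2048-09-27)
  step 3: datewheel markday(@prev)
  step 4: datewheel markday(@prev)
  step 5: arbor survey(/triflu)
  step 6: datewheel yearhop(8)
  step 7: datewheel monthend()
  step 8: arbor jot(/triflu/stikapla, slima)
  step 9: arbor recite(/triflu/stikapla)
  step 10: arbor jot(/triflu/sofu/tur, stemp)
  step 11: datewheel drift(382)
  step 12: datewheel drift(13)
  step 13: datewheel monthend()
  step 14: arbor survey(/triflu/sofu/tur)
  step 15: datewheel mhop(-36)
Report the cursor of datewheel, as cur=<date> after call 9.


Answer: cur=2056-09-30

Derivation:
Step: arbor rehome[s=/brifi_an; d=/triflu/rusug]
Result: ok
Step: datewheel markday[d=2048-09-27]
Result: 2048-09-27
Step: datewheel markday[d=@prev]
Result: 2048-09-27
Step: datewheel markday[d=@prev]
Result: 2048-09-27
Step: arbor survey[p=/triflu]
Result: [rusug, sofu/]
Step: datewheel yearhop[n=8]
Result: 2056-09-27
Step: datewheel monthend[]
Result: 2056-09-30
Step: arbor jot[p=/triflu/stikapla; c=slima]
Result: created
Step: arbor recite[p=/triflu/stikapla]
Result: slima
Step: arbor jot[p=/triflu/sofu/tur; c=stemp]
Result: created
Step: datewheel drift[n=382]
Result: 2057-10-17
Step: datewheel drift[n=13]
Result: 2057-10-30
Step: datewheel monthend[]
Result: 2057-10-31
Step: arbor survey[p=/triflu/sofu/tur]
Result: ToolError: not a directory
Step: datewheel mhop[n=-36]
Result: 2054-10-31


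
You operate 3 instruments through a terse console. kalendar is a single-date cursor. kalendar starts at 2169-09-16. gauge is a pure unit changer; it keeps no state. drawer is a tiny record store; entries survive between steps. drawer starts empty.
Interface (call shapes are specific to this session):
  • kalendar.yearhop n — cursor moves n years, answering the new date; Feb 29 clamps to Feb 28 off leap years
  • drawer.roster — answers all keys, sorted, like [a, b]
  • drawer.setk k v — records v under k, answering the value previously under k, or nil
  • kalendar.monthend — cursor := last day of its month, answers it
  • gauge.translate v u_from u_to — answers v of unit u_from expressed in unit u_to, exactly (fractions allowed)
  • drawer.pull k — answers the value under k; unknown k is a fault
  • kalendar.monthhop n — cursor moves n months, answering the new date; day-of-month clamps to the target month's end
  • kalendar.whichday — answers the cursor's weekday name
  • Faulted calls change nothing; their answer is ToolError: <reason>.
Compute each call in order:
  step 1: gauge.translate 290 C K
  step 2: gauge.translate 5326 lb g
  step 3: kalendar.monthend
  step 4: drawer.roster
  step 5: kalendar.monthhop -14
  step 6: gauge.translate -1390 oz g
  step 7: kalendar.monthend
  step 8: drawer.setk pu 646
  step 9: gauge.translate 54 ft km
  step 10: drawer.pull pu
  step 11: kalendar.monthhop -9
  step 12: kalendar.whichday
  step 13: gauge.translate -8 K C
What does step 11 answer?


Answer: 2167-10-31

Derivation:
·→ gauge.translate(v='290', u_from='C', u_to='K')
·← 11263/20
·→ gauge.translate(v='5326', u_from='lb', u_to='g')
·← 120791648131/50000
·→ kalendar.monthend()
·← 2169-09-30
·→ drawer.roster()
·← []
·→ kalendar.monthhop(n='-14')
·← 2168-07-30
·→ gauge.translate(v='-1390', u_from='oz', u_to='g')
·← -6304933943/160000
·→ kalendar.monthend()
·← 2168-07-31
·→ drawer.setk(k='pu', v='646')
·← nil
·→ gauge.translate(v='54', u_from='ft', u_to='km')
·← 10287/625000
·→ drawer.pull(k='pu')
·← 646
·→ kalendar.monthhop(n='-9')
·← 2167-10-31
·→ kalendar.whichday()
·← Saturday
·→ gauge.translate(v='-8', u_from='K', u_to='C')
·← -5623/20


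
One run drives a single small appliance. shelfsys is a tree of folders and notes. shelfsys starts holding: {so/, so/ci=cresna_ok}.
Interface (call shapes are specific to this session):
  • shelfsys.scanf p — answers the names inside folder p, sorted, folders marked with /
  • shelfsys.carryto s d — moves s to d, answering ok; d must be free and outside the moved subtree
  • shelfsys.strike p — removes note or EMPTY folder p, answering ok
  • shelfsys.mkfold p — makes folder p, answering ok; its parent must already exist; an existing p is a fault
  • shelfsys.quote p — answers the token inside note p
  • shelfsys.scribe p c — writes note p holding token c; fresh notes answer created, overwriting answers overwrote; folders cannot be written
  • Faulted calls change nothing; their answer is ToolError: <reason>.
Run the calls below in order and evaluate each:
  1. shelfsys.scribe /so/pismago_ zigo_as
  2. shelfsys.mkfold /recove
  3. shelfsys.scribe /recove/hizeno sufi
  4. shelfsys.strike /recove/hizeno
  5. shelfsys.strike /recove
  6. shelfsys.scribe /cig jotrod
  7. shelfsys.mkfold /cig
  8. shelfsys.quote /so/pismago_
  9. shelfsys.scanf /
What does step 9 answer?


Answer: [cig, so/]

Derivation:
[in] scribe /so/pismago_ zigo_as
= created
[in] mkfold /recove
= ok
[in] scribe /recove/hizeno sufi
= created
[in] strike /recove/hizeno
= ok
[in] strike /recove
= ok
[in] scribe /cig jotrod
= created
[in] mkfold /cig
= ToolError: exists
[in] quote /so/pismago_
= zigo_as
[in] scanf /
= [cig, so/]


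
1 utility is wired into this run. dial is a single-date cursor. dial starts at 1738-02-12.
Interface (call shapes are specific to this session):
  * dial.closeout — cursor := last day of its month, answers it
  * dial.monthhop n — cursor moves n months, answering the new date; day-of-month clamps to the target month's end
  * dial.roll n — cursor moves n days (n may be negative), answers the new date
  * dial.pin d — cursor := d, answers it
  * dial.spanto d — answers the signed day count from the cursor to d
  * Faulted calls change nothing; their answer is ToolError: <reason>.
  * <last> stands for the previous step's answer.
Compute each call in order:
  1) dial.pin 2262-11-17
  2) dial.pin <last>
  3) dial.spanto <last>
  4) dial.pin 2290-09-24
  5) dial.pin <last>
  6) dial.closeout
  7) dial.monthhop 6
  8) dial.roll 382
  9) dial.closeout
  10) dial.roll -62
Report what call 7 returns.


Then dial.pin with 2262-11-17, yielding 2262-11-17.
I call dial.pin with <last>, which returns 2262-11-17.
I call dial.spanto with <last>, giving 0.
Invoking dial.pin with 2290-09-24, giving 2290-09-24.
I invoke dial.pin with <last>, and get 2290-09-24.
Calling dial.closeout(), → 2290-09-30.
Invoking dial.monthhop with 6, → 2291-03-30.
Using dial.roll with 382, giving 2292-04-15.
Invoking dial.closeout: 2292-04-30.
Then dial.roll with -62, and observe 2292-02-28.

Answer: 2291-03-30


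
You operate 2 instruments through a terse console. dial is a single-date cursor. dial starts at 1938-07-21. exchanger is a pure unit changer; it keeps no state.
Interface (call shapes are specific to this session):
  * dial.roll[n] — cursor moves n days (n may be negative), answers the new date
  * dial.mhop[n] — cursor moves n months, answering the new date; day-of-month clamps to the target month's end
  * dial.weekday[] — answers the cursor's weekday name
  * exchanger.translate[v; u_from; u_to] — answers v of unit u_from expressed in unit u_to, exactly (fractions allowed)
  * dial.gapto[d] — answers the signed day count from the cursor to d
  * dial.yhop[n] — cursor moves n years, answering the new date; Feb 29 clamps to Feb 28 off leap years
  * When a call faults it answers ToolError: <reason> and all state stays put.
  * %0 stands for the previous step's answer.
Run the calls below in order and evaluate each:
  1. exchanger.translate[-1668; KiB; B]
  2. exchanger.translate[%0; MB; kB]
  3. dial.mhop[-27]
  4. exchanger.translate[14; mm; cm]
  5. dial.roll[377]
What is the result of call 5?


-- exchanger.translate(v=-1668, u_from=KiB, u_to=B) => -1708032
-- exchanger.translate(v=%0, u_from=MB, u_to=kB) => -1708032000
-- dial.mhop(n=-27) => 1936-04-21
-- exchanger.translate(v=14, u_from=mm, u_to=cm) => 7/5
-- dial.roll(n=377) => 1937-05-03

Answer: 1937-05-03
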